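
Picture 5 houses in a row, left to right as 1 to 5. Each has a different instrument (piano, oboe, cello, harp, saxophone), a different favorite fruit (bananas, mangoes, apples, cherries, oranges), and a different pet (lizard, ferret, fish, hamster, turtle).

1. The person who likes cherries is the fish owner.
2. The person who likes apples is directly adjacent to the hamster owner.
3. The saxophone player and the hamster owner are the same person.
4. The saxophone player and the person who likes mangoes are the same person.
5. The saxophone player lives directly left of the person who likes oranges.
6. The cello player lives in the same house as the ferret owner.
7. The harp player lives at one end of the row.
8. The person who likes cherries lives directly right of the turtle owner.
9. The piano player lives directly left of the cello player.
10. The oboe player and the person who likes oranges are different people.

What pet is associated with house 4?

The harp player is narrowed to house 1 or 5; consider each.
Placing it in house 1 leads to a contradiction, so it's in house 5.
The cello player is narrowed to house 2 or 3 or 4; consider each.
Placing it in house 2 and house 4 leads to a contradiction, so it's in house 3.
Clue 6: the ferret owner is in house 3.
Clue 9: the piano player is in house 2.
The oboe player is narrowed to house 1 or 4; consider each.
Placing it in house 4 leads to a contradiction, so it's in house 1.
House 4's instrument must be saxophone (nothing else left).
Clue 3 places the hamster owner in house 4.
The person who likes mangoes is in house 4 (clue 4).
From clue 5, the person who likes oranges must be in house 5.
House 1 favorite fruit: only bananas fits.
The only favorite fruit still possible for house 3 is apples.
So house 1 gets turtle for pet.
Clue 1 places the fish owner in house 2.
House 2's favorite fruit must be cherries (nothing else left).
House 5 pet: only lizard fits.
So: house 1 = oboe/bananas/turtle, house 2 = piano/cherries/fish, house 3 = cello/apples/ferret, house 4 = saxophone/mangoes/hamster, house 5 = harp/oranges/lizard.

hamster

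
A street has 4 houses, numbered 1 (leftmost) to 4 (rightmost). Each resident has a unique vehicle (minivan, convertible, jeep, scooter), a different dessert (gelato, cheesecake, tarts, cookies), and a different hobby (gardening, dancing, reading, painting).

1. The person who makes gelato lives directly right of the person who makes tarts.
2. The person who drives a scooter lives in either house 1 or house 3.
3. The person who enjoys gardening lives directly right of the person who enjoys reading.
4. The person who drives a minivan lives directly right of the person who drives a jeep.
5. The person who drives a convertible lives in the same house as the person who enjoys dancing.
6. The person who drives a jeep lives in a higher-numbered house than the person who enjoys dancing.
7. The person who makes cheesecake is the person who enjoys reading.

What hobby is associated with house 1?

painting

The only vehicle still possible for house 4 is minivan.
Clue 4 places the person who drives a jeep in house 3.
The only vehicle still possible for house 1 is scooter.
The only vehicle still possible for house 2 is convertible.
From clue 5, the person who enjoys dancing must be in house 2.
By clue 3, the person who enjoys gardening is in house 4.
Clue 3 places the person who enjoys reading in house 3.
The person who makes cheesecake is in house 3 (clue 7).
House 1 hobby: only painting fits.
Clue 1: the person who makes gelato is in house 2.
The person who makes tarts is in house 1 (clue 1).
The only dessert still possible for house 4 is cookies.
So: house 1 = scooter/tarts/painting, house 2 = convertible/gelato/dancing, house 3 = jeep/cheesecake/reading, house 4 = minivan/cookies/gardening.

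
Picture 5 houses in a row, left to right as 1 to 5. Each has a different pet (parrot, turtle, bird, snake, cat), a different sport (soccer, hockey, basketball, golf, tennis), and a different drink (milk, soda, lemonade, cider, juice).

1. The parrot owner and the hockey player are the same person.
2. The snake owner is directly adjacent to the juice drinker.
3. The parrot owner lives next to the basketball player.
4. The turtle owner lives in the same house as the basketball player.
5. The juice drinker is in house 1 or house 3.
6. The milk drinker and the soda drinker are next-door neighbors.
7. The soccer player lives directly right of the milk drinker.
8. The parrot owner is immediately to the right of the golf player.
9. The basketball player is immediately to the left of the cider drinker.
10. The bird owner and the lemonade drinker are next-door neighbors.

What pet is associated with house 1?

The snake owner is narrowed to house 2 or 4; consider each.
Placing it in house 4 leads to a contradiction, so it's in house 2.
House 1 sport: only tennis fits.
The turtle owner is narrowed to house 3 or 4; consider each.
Placing it in house 3 leads to a contradiction, so it's in house 4.
By clue 4, the basketball player is in house 4.
Clue 9: the cider drinker is in house 5.
From clue 8, the parrot owner must be in house 3.
The golf player is in house 2 (clue 8).
By clue 1, the hockey player is in house 3.
House 5's sport must be soccer (nothing else left).
By clue 7, the milk drinker is in house 4.
The only drink still possible for house 2 is lemonade.
Clue 6 places the soda drinker in house 3.
Clue 10 places the bird owner in house 1.
The only pet still possible for house 5 is cat.
The only drink still possible for house 1 is juice.
So: house 1 = bird/tennis/juice, house 2 = snake/golf/lemonade, house 3 = parrot/hockey/soda, house 4 = turtle/basketball/milk, house 5 = cat/soccer/cider.

bird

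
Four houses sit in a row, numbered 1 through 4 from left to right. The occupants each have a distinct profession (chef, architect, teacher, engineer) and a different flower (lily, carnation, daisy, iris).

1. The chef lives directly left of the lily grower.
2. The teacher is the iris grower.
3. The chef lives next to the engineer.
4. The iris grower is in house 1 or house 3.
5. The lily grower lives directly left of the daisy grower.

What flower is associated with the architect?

So house 4 gets architect for profession.
The chef is narrowed to house 1 or 2; consider each.
Placing it in house 1 leads to a contradiction, so it's in house 2.
The lily grower is in house 3 (clue 1).
Clue 5 places the daisy grower in house 4.
The only flower still possible for house 1 is iris.
So house 2 gets carnation for flower.
The teacher is in house 1 (clue 2).
That leaves engineer as the profession for house 3.
So: house 1 = teacher/iris, house 2 = chef/carnation, house 3 = engineer/lily, house 4 = architect/daisy.

daisy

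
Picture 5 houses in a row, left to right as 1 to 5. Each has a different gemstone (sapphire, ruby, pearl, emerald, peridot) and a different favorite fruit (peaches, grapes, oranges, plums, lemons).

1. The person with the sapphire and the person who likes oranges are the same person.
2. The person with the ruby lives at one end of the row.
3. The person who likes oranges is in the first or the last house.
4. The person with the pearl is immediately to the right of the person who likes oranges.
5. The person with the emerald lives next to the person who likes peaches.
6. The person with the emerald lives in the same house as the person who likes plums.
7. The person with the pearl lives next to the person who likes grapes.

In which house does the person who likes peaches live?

5

By clue 4, the person with the pearl is in house 2.
From clue 4, the person who likes oranges must be in house 1.
Clue 1 places the person with the sapphire in house 1.
That leaves ruby as the gemstone for house 5.
That leaves grapes as the favorite fruit for house 3.
From clue 6, the person with the emerald must be in house 4.
By clue 6, the person who likes plums is in house 4.
That leaves peridot as the gemstone for house 3.
The person who likes peaches is in house 5 (clue 5).
House 2 favorite fruit: only lemons fits.
So: house 1 = sapphire/oranges, house 2 = pearl/lemons, house 3 = peridot/grapes, house 4 = emerald/plums, house 5 = ruby/peaches.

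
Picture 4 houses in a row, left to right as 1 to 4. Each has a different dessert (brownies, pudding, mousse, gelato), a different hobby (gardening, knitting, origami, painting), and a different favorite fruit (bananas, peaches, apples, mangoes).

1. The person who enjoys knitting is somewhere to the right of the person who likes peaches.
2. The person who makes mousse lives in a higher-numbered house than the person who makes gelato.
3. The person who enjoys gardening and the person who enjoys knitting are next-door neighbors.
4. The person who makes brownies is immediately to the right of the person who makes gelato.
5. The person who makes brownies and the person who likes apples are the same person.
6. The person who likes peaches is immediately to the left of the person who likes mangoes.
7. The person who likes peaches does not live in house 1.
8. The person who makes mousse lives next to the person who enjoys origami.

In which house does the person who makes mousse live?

3

So house 1 gets bananas for favorite fruit.
The person who enjoys knitting is narrowed to house 3 or 4; consider each.
Placing it in house 3 leads to a contradiction, so it's in house 4.
Clue 3: the person who enjoys gardening is in house 3.
That leaves pudding as the dessert for house 4.
House 4's favorite fruit must be mangoes (nothing else left).
From clue 6, the person who likes peaches must be in house 3.
House 1 dessert: only gelato fits.
House 2's favorite fruit must be apples (nothing else left).
Clue 4: the person who makes brownies is in house 2.
So house 3 gets mousse for dessert.
Clue 8: the person who enjoys origami is in house 2.
That leaves painting as the hobby for house 1.
So: house 1 = gelato/painting/bananas, house 2 = brownies/origami/apples, house 3 = mousse/gardening/peaches, house 4 = pudding/knitting/mangoes.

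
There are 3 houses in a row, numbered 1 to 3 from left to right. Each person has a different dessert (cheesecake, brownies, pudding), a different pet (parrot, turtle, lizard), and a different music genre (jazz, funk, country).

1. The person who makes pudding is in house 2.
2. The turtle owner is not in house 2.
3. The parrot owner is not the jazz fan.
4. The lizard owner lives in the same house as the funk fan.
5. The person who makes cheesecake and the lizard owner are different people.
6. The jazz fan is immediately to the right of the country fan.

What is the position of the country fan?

2

Clue 1 places the person who makes pudding in house 2.
The person who makes brownies is narrowed to house 1 or 3; consider each.
Placing it in house 3 leads to a contradiction, so it's in house 1.
That leaves cheesecake as the dessert for house 3.
House 3's music genre must be jazz (nothing else left).
Clue 6: the country fan is in house 2.
That leaves turtle as the pet for house 3.
That leaves funk as the music genre for house 1.
Clue 4: the lizard owner is in house 1.
The only pet still possible for house 2 is parrot.
So: house 1 = brownies/lizard/funk, house 2 = pudding/parrot/country, house 3 = cheesecake/turtle/jazz.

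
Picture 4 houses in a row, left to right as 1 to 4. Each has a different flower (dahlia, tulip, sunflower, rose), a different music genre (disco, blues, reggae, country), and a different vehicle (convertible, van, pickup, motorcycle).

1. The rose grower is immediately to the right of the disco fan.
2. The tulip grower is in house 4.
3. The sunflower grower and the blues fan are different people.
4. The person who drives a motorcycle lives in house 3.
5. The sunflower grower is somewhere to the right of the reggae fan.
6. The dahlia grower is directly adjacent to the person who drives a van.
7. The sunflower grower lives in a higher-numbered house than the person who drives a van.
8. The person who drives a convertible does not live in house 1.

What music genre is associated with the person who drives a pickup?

disco

The tulip grower is in house 4 (clue 2).
Clue 4 places the person who drives a motorcycle in house 3.
The only flower still possible for house 1 is dahlia.
The person who drives a van is in house 2 (clue 6).
Clue 7: the sunflower grower is in house 3.
House 2's flower must be rose (nothing else left).
That leaves pickup as the vehicle for house 1.
That leaves convertible as the vehicle for house 4.
From clue 1, the disco fan must be in house 1.
The only music genre still possible for house 2 is reggae.
So house 3 gets country for music genre.
That leaves blues as the music genre for house 4.
So: house 1 = dahlia/disco/pickup, house 2 = rose/reggae/van, house 3 = sunflower/country/motorcycle, house 4 = tulip/blues/convertible.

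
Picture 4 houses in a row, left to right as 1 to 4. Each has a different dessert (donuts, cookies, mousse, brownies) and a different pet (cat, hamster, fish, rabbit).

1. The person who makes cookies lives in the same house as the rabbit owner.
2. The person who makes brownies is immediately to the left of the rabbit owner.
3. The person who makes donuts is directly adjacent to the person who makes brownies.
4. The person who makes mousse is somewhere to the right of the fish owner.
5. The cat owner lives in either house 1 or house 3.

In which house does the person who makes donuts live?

1

The cat owner is narrowed to house 1 or 3; consider each.
Placing it in house 3 leads to a contradiction, so it's in house 1.
The person who makes mousse is narrowed to house 3 or 4; consider each.
Placing it in house 3 leads to a contradiction, so it's in house 4.
The only pet still possible for house 4 is hamster.
The person who makes brownies is narrowed to house 1 or 2; consider each.
Placing it in house 1 leads to a contradiction, so it's in house 2.
The rabbit owner is in house 3 (clue 2).
The only dessert still possible for house 1 is donuts.
House 3's dessert must be cookies (nothing else left).
That leaves fish as the pet for house 2.
So: house 1 = donuts/cat, house 2 = brownies/fish, house 3 = cookies/rabbit, house 4 = mousse/hamster.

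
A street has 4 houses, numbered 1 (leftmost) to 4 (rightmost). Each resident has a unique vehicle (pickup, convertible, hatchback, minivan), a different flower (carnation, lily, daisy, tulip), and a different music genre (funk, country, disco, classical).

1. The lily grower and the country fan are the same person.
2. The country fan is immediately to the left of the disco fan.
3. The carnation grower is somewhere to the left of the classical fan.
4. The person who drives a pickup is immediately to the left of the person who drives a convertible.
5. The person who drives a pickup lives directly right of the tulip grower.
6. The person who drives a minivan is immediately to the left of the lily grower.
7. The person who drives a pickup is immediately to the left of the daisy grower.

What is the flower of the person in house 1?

carnation

House 4 flower: only daisy fits.
So house 1 gets funk for music genre.
From clue 7, the person who drives a pickup must be in house 3.
The only vehicle still possible for house 4 is convertible.
The tulip grower is in house 2 (clue 5).
House 1 flower: only carnation fits.
House 3 flower: only lily fits.
From clue 1, the country fan must be in house 3.
The disco fan is in house 4 (clue 2).
By clue 6, the person who drives a minivan is in house 2.
So house 1 gets hatchback for vehicle.
The only music genre still possible for house 2 is classical.
So: house 1 = hatchback/carnation/funk, house 2 = minivan/tulip/classical, house 3 = pickup/lily/country, house 4 = convertible/daisy/disco.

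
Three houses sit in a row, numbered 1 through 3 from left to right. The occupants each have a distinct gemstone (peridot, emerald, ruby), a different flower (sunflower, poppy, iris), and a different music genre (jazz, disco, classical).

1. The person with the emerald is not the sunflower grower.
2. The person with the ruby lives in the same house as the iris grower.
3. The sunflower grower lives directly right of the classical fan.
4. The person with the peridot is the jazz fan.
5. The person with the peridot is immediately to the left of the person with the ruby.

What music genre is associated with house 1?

classical

House 1 flower: only poppy fits.
House 3's music genre must be disco (nothing else left).
The person with the peridot is narrowed to house 1 or 2; consider each.
Placing it in house 1 leads to a contradiction, so it's in house 2.
Clue 4 places the jazz fan in house 2.
The person with the ruby is in house 3 (clue 5).
That leaves emerald as the gemstone for house 1.
The only music genre still possible for house 1 is classical.
By clue 2, the iris grower is in house 3.
The sunflower grower is in house 2 (clue 3).
So: house 1 = emerald/poppy/classical, house 2 = peridot/sunflower/jazz, house 3 = ruby/iris/disco.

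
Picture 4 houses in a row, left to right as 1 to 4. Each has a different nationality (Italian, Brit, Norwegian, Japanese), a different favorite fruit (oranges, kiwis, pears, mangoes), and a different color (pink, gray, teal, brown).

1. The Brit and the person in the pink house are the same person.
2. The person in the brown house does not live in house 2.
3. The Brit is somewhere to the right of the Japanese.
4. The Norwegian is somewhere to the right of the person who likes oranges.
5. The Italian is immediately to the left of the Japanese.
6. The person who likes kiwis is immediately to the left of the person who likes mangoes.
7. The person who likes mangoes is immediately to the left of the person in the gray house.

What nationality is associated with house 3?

Brit

House 1 nationality: only Italian fits.
So house 4 gets pears for favorite fruit.
Clue 5: the Japanese is in house 2.
House 2 color: only teal fits.
So house 1 gets brown for color.
The Brit is narrowed to house 3 or 4; consider each.
Placing it in house 4 leads to a contradiction, so it's in house 3.
Clue 1: the person in the pink house is in house 3.
That leaves Norwegian as the nationality for house 4.
House 4 color: only gray fits.
Clue 7 places the person who likes mangoes in house 3.
By clue 6, the person who likes kiwis is in house 2.
House 1 favorite fruit: only oranges fits.
So: house 1 = Italian/oranges/brown, house 2 = Japanese/kiwis/teal, house 3 = Brit/mangoes/pink, house 4 = Norwegian/pears/gray.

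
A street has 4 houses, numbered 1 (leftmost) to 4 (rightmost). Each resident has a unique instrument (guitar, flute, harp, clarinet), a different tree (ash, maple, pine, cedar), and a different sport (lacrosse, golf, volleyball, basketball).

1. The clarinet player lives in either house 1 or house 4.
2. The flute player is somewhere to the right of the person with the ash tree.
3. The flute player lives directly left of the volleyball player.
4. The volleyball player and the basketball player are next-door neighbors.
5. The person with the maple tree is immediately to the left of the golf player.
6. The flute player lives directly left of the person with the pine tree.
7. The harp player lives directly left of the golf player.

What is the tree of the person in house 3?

House 1's sport must be lacrosse (nothing else left).
The clarinet player is narrowed to house 1 or 4; consider each.
Placing it in house 1 leads to a contradiction, so it's in house 4.
The flute player is narrowed to house 2 or 3; consider each.
Placing it in house 2 leads to a contradiction, so it's in house 3.
From clue 3, the volleyball player must be in house 4.
The basketball player is in house 3 (clue 4).
The person with the pine tree is in house 4 (clue 6).
The only sport still possible for house 2 is golf.
By clue 5, the person with the maple tree is in house 1.
Clue 7: the harp player is in house 1.
The only instrument still possible for house 2 is guitar.
So house 3 gets cedar for tree.
The only tree still possible for house 2 is ash.
So: house 1 = harp/maple/lacrosse, house 2 = guitar/ash/golf, house 3 = flute/cedar/basketball, house 4 = clarinet/pine/volleyball.

cedar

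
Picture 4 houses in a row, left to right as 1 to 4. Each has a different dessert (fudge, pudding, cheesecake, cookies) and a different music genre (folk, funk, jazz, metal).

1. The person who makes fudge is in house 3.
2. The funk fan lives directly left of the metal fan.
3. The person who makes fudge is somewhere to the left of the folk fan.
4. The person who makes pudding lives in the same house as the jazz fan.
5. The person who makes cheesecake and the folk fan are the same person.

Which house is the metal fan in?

By clue 1, the person who makes fudge is in house 3.
Clue 3: the folk fan is in house 4.
From clue 5, the person who makes cheesecake must be in house 4.
House 3 music genre: only metal fits.
The funk fan is in house 2 (clue 2).
That leaves jazz as the music genre for house 1.
By clue 4, the person who makes pudding is in house 1.
House 2's dessert must be cookies (nothing else left).
So: house 1 = pudding/jazz, house 2 = cookies/funk, house 3 = fudge/metal, house 4 = cheesecake/folk.

3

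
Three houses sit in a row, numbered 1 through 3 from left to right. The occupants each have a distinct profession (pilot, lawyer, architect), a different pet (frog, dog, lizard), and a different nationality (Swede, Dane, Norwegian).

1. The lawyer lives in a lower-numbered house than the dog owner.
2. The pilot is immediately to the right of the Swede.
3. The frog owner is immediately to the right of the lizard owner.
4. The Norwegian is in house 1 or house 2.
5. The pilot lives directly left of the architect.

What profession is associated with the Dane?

The pilot is in house 2 (clue 5).
The architect is in house 3 (clue 5).
That leaves lawyer as the profession for house 1.
The only pet still possible for house 1 is lizard.
That leaves Dane as the nationality for house 3.
By clue 2, the Swede is in house 1.
By clue 3, the frog owner is in house 2.
The only pet still possible for house 3 is dog.
That leaves Norwegian as the nationality for house 2.
So: house 1 = lawyer/lizard/Swede, house 2 = pilot/frog/Norwegian, house 3 = architect/dog/Dane.

architect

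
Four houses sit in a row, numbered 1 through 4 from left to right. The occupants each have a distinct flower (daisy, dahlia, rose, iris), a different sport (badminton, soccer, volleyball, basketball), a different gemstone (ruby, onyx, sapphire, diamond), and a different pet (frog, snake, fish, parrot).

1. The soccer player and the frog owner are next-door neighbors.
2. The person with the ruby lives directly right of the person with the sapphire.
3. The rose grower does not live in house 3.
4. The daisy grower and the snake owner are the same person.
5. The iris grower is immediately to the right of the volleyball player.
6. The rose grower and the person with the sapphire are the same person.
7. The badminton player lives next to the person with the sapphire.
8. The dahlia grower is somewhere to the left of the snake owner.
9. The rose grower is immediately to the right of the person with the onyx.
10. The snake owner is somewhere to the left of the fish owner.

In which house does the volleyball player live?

Clue 9 places the rose grower in house 2.
By clue 9, the person with the onyx is in house 1.
The only gemstone still possible for house 2 is sapphire.
Clue 2 places the person with the ruby in house 3.
By clue 4, the daisy grower is in house 3.
From clue 4, the snake owner must be in house 3.
Clue 8: the dahlia grower is in house 1.
The fish owner is in house 4 (clue 10).
The only flower still possible for house 4 is iris.
The only gemstone still possible for house 4 is diamond.
The volleyball player is in house 3 (clue 5).
The only sport still possible for house 4 is basketball.
So house 1 gets badminton for sport.
That leaves soccer as the sport for house 2.
Clue 1: the frog owner is in house 1.
The only pet still possible for house 2 is parrot.
So: house 1 = dahlia/badminton/onyx/frog, house 2 = rose/soccer/sapphire/parrot, house 3 = daisy/volleyball/ruby/snake, house 4 = iris/basketball/diamond/fish.

3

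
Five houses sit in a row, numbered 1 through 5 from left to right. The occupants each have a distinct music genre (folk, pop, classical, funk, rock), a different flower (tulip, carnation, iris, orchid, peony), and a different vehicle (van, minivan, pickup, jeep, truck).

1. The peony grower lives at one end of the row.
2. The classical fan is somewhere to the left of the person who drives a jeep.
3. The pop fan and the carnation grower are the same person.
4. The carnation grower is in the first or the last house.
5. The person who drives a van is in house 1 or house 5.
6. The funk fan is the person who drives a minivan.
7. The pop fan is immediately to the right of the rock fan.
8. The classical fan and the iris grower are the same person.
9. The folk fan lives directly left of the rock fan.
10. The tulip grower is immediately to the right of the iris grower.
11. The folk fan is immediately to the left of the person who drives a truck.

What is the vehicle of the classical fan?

Clue 3: the pop fan is in house 5.
From clue 3, the carnation grower must be in house 5.
Clue 7 places the rock fan in house 4.
The folk fan is in house 3 (clue 9).
By clue 11, the person who drives a truck is in house 4.
That leaves peony as the flower for house 1.
By clue 8, the classical fan is in house 2.
By clue 8, the iris grower is in house 2.
From clue 10, the tulip grower must be in house 3.
House 1's music genre must be funk (nothing else left).
So house 4 gets orchid for flower.
The person who drives a minivan is in house 1 (clue 6).
That leaves pickup as the vehicle for house 2.
The only vehicle still possible for house 3 is jeep.
House 5's vehicle must be van (nothing else left).
So: house 1 = funk/peony/minivan, house 2 = classical/iris/pickup, house 3 = folk/tulip/jeep, house 4 = rock/orchid/truck, house 5 = pop/carnation/van.

pickup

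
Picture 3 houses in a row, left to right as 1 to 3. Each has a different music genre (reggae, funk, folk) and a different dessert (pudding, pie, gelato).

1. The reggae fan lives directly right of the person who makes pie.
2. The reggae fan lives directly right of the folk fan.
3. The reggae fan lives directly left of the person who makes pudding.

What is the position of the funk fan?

3

Clue 3 places the reggae fan in house 2.
Clue 3: the person who makes pudding is in house 3.
That leaves folk as the music genre for house 1.
So house 3 gets funk for music genre.
From clue 1, the person who makes pie must be in house 1.
That leaves gelato as the dessert for house 2.
So: house 1 = folk/pie, house 2 = reggae/gelato, house 3 = funk/pudding.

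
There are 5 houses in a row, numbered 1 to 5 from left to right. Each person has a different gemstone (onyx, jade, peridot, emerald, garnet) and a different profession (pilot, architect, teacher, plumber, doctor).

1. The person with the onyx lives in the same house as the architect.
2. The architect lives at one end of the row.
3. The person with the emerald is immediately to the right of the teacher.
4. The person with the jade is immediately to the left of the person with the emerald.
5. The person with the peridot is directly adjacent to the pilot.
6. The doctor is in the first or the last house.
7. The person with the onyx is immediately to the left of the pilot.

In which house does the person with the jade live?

4

Clue 1: the person with the onyx is in house 1.
Clue 1: the architect is in house 1.
The pilot is in house 2 (clue 7).
House 5 profession: only doctor fits.
By clue 5, the person with the peridot is in house 3.
House 2 gemstone: only garnet fits.
That leaves emerald as the gemstone for house 5.
Clue 3: the teacher is in house 4.
The only gemstone still possible for house 4 is jade.
The only profession still possible for house 3 is plumber.
So: house 1 = onyx/architect, house 2 = garnet/pilot, house 3 = peridot/plumber, house 4 = jade/teacher, house 5 = emerald/doctor.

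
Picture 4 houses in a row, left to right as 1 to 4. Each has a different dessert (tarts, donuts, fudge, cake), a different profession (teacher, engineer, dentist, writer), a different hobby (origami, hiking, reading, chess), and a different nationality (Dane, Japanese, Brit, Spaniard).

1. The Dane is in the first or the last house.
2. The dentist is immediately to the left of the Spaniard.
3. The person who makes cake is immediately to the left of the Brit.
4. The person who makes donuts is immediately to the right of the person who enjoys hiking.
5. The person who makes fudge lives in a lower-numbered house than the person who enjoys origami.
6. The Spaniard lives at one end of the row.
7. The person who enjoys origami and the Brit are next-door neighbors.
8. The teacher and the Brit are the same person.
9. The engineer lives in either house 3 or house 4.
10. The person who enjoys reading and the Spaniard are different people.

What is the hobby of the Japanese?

origami

Clue 6: the Spaniard is in house 4.
Clue 2 places the dentist in house 3.
The only profession still possible for house 1 is writer.
So house 2 gets teacher for profession.
That leaves engineer as the profession for house 4.
So house 1 gets Dane for nationality.
By clue 8, the Brit is in house 2.
So house 3 gets Japanese for nationality.
By clue 3, the person who makes cake is in house 1.
Clue 7: the person who enjoys origami is in house 3.
That leaves chess as the hobby for house 4.
Clue 5 places the person who makes fudge in house 2.
That leaves tarts as the dessert for house 4.
The person who enjoys hiking is in house 2 (clue 4).
House 3 dessert: only donuts fits.
House 1 hobby: only reading fits.
So: house 1 = cake/writer/reading/Dane, house 2 = fudge/teacher/hiking/Brit, house 3 = donuts/dentist/origami/Japanese, house 4 = tarts/engineer/chess/Spaniard.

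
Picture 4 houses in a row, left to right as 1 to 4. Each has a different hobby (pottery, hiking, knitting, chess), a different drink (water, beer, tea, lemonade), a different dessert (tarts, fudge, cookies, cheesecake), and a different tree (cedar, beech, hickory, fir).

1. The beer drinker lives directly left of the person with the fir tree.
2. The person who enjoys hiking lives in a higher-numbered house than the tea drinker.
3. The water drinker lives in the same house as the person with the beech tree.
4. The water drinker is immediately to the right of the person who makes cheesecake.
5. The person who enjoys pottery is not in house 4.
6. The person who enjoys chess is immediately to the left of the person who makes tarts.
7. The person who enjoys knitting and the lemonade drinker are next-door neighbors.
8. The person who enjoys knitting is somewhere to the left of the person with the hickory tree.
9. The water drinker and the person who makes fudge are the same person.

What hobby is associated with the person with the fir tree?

So house 4 gets hiking for hobby.
So house 1 gets cedar for tree.
The person who enjoys chess is narrowed to house 1 or 2 or 3; consider each.
Placing it in house 2 and house 3 leads to a contradiction, so it's in house 1.
Clue 6 places the person who makes tarts in house 2.
By clue 9, the water drinker is in house 4.
Clue 9 places the person who makes fudge in house 4.
By clue 3, the person with the beech tree is in house 4.
From clue 4, the person who makes cheesecake must be in house 3.
That leaves cookies as the dessert for house 1.
So house 2 gets fir for tree.
The only tree still possible for house 3 is hickory.
The beer drinker is in house 1 (clue 1).
By clue 8, the person who enjoys knitting is in house 2.
House 3's hobby must be pottery (nothing else left).
Clue 7: the lemonade drinker is in house 3.
So house 2 gets tea for drink.
So: house 1 = chess/beer/cookies/cedar, house 2 = knitting/tea/tarts/fir, house 3 = pottery/lemonade/cheesecake/hickory, house 4 = hiking/water/fudge/beech.

knitting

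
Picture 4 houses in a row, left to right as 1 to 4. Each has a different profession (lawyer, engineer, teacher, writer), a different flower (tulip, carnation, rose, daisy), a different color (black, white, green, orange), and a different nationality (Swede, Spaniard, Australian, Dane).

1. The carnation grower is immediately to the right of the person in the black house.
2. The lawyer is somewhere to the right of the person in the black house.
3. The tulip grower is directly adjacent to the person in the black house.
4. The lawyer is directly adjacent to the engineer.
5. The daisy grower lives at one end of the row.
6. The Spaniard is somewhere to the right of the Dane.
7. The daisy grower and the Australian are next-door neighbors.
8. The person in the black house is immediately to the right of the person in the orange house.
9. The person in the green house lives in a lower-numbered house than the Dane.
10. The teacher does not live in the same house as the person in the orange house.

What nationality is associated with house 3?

That leaves white as the color for house 4.
House 1 nationality: only Swede fits.
The only nationality still possible for house 4 is Spaniard.
So house 3 gets black for color.
Clue 1: the carnation grower is in house 4.
Clue 2 places the lawyer in house 4.
By clue 4, the engineer is in house 3.
The person in the orange house is in house 2 (clue 8).
House 1's profession must be teacher (nothing else left).
House 2 profession: only writer fits.
The only flower still possible for house 1 is daisy.
The only flower still possible for house 3 is rose.
That leaves green as the color for house 1.
Clue 7: the Australian is in house 2.
House 2's flower must be tulip (nothing else left).
That leaves Dane as the nationality for house 3.
So: house 1 = teacher/daisy/green/Swede, house 2 = writer/tulip/orange/Australian, house 3 = engineer/rose/black/Dane, house 4 = lawyer/carnation/white/Spaniard.

Dane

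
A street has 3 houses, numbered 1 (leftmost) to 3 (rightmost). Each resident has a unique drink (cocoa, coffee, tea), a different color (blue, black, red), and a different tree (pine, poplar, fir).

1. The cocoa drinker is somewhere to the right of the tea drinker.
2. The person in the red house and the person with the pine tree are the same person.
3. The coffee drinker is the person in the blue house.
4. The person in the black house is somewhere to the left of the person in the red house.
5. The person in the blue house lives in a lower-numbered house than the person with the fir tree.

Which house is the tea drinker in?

2

So house 3 gets red for color.
The person with the pine tree is in house 3 (clue 2).
House 3's drink must be cocoa (nothing else left).
The only tree still possible for house 1 is poplar.
House 2's tree must be fir (nothing else left).
By clue 5, the person in the blue house is in house 1.
House 2's color must be black (nothing else left).
Clue 3 places the coffee drinker in house 1.
House 2's drink must be tea (nothing else left).
So: house 1 = coffee/blue/poplar, house 2 = tea/black/fir, house 3 = cocoa/red/pine.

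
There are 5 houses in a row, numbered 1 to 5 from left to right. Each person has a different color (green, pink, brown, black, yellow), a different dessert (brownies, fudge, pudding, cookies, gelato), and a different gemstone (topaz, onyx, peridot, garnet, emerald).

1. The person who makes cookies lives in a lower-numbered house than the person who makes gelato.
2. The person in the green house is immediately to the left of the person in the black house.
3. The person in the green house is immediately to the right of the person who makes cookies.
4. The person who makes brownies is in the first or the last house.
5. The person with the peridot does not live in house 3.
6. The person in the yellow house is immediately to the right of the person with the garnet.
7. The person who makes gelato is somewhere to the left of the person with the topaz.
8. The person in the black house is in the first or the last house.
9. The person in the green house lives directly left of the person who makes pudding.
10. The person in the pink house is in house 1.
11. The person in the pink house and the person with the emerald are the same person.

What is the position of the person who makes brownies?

1

From clue 8, the person in the black house must be in house 5.
By clue 10, the person in the pink house is in house 1.
By clue 11, the person with the emerald is in house 1.
From clue 2, the person in the green house must be in house 4.
By clue 3, the person who makes cookies is in house 3.
From clue 9, the person who makes pudding must be in house 5.
The only color still possible for house 2 is brown.
So house 3 gets yellow for color.
The person who makes gelato is in house 4 (clue 1).
From clue 6, the person with the garnet must be in house 2.
Clue 7: the person with the topaz is in house 5.
House 1 dessert: only brownies fits.
The only dessert still possible for house 2 is fudge.
That leaves onyx as the gemstone for house 3.
House 4 gemstone: only peridot fits.
So: house 1 = pink/brownies/emerald, house 2 = brown/fudge/garnet, house 3 = yellow/cookies/onyx, house 4 = green/gelato/peridot, house 5 = black/pudding/topaz.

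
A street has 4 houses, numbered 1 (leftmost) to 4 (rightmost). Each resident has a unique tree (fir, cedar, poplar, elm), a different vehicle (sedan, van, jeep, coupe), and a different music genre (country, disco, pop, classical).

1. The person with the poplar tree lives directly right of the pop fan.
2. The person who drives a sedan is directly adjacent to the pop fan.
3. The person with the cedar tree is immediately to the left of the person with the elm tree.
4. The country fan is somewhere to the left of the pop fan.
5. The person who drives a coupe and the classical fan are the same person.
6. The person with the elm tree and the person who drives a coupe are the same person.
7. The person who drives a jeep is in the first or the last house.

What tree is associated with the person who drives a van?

The person with the poplar tree is narrowed to house 3 or 4; consider each.
Placing it in house 3 leads to a contradiction, so it's in house 4.
The pop fan is in house 3 (clue 1).
The person with the elm tree is in house 2 (clue 6).
Clue 6: the person who drives a coupe is in house 2.
So house 3 gets fir for tree.
House 3 vehicle: only van fits.
Clue 5: the classical fan is in house 2.
That leaves cedar as the tree for house 1.
So house 1 gets jeep for vehicle.
So house 4 gets sedan for vehicle.
So house 4 gets disco for music genre.
So house 1 gets country for music genre.
So: house 1 = cedar/jeep/country, house 2 = elm/coupe/classical, house 3 = fir/van/pop, house 4 = poplar/sedan/disco.

fir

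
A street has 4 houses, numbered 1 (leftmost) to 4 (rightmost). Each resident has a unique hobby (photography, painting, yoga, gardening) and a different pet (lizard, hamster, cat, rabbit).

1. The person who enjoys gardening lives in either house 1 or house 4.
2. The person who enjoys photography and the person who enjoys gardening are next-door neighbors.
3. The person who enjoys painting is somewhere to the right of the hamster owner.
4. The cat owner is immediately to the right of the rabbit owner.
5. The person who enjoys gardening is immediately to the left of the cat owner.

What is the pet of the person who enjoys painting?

From clue 5, the person who enjoys gardening must be in house 1.
By clue 5, the cat owner is in house 2.
House 4's pet must be lizard (nothing else left).
From clue 2, the person who enjoys photography must be in house 2.
Clue 4: the rabbit owner is in house 1.
The only pet still possible for house 3 is hamster.
By clue 3, the person who enjoys painting is in house 4.
That leaves yoga as the hobby for house 3.
So: house 1 = gardening/rabbit, house 2 = photography/cat, house 3 = yoga/hamster, house 4 = painting/lizard.

lizard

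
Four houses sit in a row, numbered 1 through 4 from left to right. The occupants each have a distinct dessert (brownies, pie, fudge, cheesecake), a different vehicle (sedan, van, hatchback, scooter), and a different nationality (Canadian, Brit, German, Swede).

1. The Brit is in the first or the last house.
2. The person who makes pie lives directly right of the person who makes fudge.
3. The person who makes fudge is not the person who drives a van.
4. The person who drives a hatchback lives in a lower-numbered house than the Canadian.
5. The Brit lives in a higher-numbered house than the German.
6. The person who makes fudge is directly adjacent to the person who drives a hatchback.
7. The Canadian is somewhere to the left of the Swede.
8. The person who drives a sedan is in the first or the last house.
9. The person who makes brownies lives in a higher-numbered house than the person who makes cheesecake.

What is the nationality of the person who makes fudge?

Canadian

Clue 5 places the Brit in house 4.
So house 1 gets German for nationality.
That leaves Canadian as the nationality for house 2.
House 3 nationality: only Swede fits.
The person who drives a hatchback is in house 1 (clue 4).
Clue 6: the person who makes fudge is in house 2.
So house 1 gets cheesecake for dessert.
Clue 2 places the person who makes pie in house 3.
House 4's dessert must be brownies (nothing else left).
House 2's vehicle must be scooter (nothing else left).
House 3 vehicle: only van fits.
House 4's vehicle must be sedan (nothing else left).
So: house 1 = cheesecake/hatchback/German, house 2 = fudge/scooter/Canadian, house 3 = pie/van/Swede, house 4 = brownies/sedan/Brit.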